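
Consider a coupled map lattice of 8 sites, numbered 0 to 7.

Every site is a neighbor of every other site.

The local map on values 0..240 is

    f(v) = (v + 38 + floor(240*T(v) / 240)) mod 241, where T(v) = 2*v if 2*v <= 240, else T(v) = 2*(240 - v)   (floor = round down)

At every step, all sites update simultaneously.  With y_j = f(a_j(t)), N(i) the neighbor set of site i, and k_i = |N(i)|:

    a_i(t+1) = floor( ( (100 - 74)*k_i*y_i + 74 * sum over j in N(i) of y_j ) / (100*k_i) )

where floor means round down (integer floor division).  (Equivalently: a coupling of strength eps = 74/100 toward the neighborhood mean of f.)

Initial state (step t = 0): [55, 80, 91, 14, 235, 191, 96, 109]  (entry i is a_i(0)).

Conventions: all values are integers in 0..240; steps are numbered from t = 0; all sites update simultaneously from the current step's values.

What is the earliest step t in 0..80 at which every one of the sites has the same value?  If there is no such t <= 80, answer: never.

Simulating step by step:
t=0: [55, 80, 91, 14, 235, 191, 96, 109]  (not all equal)
t=1: [108, 82, 87, 89, 83, 90, 89, 95]  (not all equal)
t=2: [76, 64, 66, 67, 64, 67, 67, 70]  (not all equal)
t=3: [156, 188, 189, 189, 188, 189, 189, 153]  (not all equal)
t=4: [100, 95, 95, 95, 95, 95, 95, 101]  (not all equal)
t=5: [87, 85, 85, 85, 85, 85, 85, 88]  (not all equal)
t=6: [54, 53, 53, 53, 53, 53, 53, 54]  (not all equal)
t=7: [198, 197, 197, 197, 197, 197, 197, 198]  (not all equal)
t=8: [79, 79, 79, 79, 79, 79, 79, 79]  (all equal)

Answer: 8
Key observation: Synchronization is absorbing here: once all sites are equal they stay equal, and step 8 is the first all-equal step.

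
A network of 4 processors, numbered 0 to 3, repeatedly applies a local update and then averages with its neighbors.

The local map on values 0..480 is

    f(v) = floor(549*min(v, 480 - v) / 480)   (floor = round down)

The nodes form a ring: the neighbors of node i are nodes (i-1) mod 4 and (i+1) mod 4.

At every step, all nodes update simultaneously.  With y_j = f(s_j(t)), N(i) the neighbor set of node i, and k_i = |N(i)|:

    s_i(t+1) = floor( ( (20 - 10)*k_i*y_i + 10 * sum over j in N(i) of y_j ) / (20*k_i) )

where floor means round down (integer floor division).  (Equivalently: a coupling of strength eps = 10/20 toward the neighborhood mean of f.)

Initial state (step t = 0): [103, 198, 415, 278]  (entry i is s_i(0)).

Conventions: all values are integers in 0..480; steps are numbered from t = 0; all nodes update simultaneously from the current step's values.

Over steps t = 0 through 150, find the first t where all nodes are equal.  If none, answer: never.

Simulating step by step:
t=0: [103, 198, 415, 278]  (not all equal)
t=1: [172, 160, 151, 163]  (not all equal)
t=2: [190, 183, 178, 185]  (not all equal)
t=3: [213, 209, 206, 210]  (not all equal)
t=4: [241, 239, 237, 239]  (not all equal)
t=5: [273, 272, 272, 272]  (not all equal)
t=6: [236, 236, 237, 236]  (not all equal)
t=7: [269, 269, 270, 269]  (not all equal)
t=8: [241, 240, 240, 240]  (not all equal)
t=9: [273, 273, 274, 273]  (not all equal)
t=10: [236, 235, 235, 235]  (not all equal)
t=11: [268, 268, 268, 268]  (all equal)

Answer: 11
Key observation: Synchronization is absorbing here: once all nodes are equal they stay equal, and step 11 is the first all-equal step.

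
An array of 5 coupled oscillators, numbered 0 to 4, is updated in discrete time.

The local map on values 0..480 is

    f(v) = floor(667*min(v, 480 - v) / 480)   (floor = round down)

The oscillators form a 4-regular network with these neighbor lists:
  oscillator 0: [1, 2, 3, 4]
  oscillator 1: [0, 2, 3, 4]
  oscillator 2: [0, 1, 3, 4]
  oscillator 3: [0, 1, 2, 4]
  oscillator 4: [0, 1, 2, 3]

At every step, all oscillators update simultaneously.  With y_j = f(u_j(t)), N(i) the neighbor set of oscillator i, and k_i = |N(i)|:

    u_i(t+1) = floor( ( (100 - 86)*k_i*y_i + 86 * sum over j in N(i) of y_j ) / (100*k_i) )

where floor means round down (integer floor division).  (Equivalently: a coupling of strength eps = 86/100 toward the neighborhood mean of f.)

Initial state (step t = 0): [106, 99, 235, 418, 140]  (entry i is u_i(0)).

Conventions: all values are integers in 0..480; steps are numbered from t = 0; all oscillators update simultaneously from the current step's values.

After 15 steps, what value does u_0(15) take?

Answer: u_0(15) = 323

Derivation:
t=0: [106, 99, 235, 418, 140]
t=1: [180, 181, 166, 184, 176]
t=2: [245, 245, 247, 245, 246]
t=3: [325, 325, 325, 325, 325]
t=4: [215, 215, 215, 215, 215]
t=5: [298, 298, 298, 298, 298]
t=6: [252, 252, 252, 252, 252]
t=7: [316, 316, 316, 316, 316]
t=8: [227, 227, 227, 227, 227]
t=9: [315, 315, 315, 315, 315]
t=10: [229, 229, 229, 229, 229]
t=11: [318, 318, 318, 318, 318]
t=12: [225, 225, 225, 225, 225]
t=13: [312, 312, 312, 312, 312]
t=14: [233, 233, 233, 233, 233]
t=15: [323, 323, 323, 323, 323]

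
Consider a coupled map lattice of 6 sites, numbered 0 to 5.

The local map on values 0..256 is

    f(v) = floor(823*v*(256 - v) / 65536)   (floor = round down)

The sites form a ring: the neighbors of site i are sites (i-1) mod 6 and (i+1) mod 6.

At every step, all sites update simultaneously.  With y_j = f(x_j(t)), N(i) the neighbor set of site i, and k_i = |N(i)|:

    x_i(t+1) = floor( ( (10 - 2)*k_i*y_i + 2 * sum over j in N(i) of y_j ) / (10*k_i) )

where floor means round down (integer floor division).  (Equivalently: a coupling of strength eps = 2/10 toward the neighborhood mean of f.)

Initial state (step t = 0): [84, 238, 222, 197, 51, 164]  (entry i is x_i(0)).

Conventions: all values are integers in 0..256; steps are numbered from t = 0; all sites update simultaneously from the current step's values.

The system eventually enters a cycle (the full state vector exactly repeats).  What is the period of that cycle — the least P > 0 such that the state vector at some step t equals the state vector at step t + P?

Answer: 2
Key observation: The state at step 18, [205, 205, 205, 205, 205, 205], reappears at step 20 — and no state repeats earlier — so the cycle the system enters has period 2.

Derivation:
t=0: [84, 238, 222, 197, 51, 164]
t=1: [169, 69, 95, 138, 138, 182]
t=2: [180, 167, 190, 202, 200, 174]
t=3: [173, 181, 157, 138, 143, 174]
t=4: [178, 173, 193, 202, 199, 181]
t=5: [174, 176, 153, 138, 144, 167]
t=6: [179, 178, 195, 203, 200, 186]
t=7: [172, 171, 150, 136, 141, 161]
t=8: [182, 183, 197, 203, 202, 192]
t=9: [167, 165, 146, 136, 137, 153]
t=10: [187, 189, 200, 203, 203, 196]
t=11: [160, 157, 141, 135, 136, 147]
t=12: [193, 195, 202, 204, 203, 200]
t=13: [150, 148, 137, 133, 135, 140]
t=14: [199, 200, 203, 204, 204, 202]
t=15: [141, 139, 135, 133, 133, 136]
t=16: [203, 204, 204, 205, 204, 204]
t=17: [134, 133, 132, 131, 132, 133]
t=18: [205, 205, 205, 205, 205, 205]
t=19: [131, 131, 131, 131, 131, 131]
t=20: [205, 205, 205, 205, 205, 205]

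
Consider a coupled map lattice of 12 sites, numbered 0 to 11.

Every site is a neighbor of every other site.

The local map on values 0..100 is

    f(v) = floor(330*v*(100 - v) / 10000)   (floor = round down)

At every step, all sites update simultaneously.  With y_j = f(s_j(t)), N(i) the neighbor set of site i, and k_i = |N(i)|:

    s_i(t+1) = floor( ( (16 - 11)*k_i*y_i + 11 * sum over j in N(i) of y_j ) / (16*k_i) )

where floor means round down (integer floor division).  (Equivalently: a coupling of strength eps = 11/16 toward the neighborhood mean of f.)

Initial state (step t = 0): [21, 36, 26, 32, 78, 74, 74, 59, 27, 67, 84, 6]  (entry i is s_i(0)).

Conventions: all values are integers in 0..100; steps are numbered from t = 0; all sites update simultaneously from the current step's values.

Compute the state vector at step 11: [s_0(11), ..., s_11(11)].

Answer: [48, 48, 48, 48, 48, 48, 48, 48, 48, 48, 48, 48]

Derivation:
t=0: [21, 36, 26, 32, 78, 74, 74, 59, 27, 67, 84, 6]
t=1: [58, 64, 61, 63, 59, 61, 61, 65, 61, 63, 56, 49]
t=2: [78, 77, 78, 77, 78, 78, 78, 77, 78, 77, 78, 79]
t=3: [56, 56, 56, 56, 56, 56, 56, 56, 56, 56, 56, 55]
t=4: [81, 81, 81, 81, 81, 81, 81, 81, 81, 81, 81, 81]
t=5: [50, 50, 50, 50, 50, 50, 50, 50, 50, 50, 50, 50]
t=6: [82, 82, 82, 82, 82, 82, 82, 82, 82, 82, 82, 82]
t=7: [48, 48, 48, 48, 48, 48, 48, 48, 48, 48, 48, 48]
t=8: [82, 82, 82, 82, 82, 82, 82, 82, 82, 82, 82, 82]
t=9: [48, 48, 48, 48, 48, 48, 48, 48, 48, 48, 48, 48]
t=10: [82, 82, 82, 82, 82, 82, 82, 82, 82, 82, 82, 82]
t=11: [48, 48, 48, 48, 48, 48, 48, 48, 48, 48, 48, 48]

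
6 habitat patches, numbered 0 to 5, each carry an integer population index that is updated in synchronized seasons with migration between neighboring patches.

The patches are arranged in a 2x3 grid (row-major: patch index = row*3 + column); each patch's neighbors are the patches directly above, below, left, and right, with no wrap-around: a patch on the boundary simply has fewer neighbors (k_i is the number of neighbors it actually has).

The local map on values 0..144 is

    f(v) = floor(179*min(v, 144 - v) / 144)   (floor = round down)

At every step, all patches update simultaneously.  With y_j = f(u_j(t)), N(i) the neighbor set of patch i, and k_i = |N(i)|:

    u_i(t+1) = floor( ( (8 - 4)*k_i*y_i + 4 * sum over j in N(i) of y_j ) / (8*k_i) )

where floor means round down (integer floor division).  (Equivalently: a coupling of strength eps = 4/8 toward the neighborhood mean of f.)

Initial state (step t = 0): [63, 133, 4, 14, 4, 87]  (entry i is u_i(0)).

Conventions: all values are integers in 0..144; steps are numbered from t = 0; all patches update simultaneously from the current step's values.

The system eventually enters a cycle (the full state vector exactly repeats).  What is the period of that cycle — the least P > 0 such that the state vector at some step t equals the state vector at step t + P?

Simulating step by step:
t=0: [63, 133, 4, 14, 4, 87]
t=1: [46, 20, 22, 29, 18, 37]
t=2: [43, 29, 30, 37, 28, 34]
t=3: [46, 38, 38, 44, 37, 38]
t=4: [53, 48, 47, 52, 47, 46]
t=5: [63, 59, 58, 62, 59, 57]
t=6: [76, 73, 71, 76, 73, 71]
t=7: [85, 87, 88, 85, 87, 88]
t=8: [72, 70, 69, 72, 70, 69]
t=9: [88, 87, 85, 88, 87, 85]
t=10: [69, 70, 72, 69, 70, 72]
t=11: [85, 87, 88, 85, 87, 88]

Answer: 4
Key observation: The state at step 7, [85, 87, 88, 85, 87, 88], reappears at step 11 — and no state repeats earlier — so the cycle the system enters has period 4.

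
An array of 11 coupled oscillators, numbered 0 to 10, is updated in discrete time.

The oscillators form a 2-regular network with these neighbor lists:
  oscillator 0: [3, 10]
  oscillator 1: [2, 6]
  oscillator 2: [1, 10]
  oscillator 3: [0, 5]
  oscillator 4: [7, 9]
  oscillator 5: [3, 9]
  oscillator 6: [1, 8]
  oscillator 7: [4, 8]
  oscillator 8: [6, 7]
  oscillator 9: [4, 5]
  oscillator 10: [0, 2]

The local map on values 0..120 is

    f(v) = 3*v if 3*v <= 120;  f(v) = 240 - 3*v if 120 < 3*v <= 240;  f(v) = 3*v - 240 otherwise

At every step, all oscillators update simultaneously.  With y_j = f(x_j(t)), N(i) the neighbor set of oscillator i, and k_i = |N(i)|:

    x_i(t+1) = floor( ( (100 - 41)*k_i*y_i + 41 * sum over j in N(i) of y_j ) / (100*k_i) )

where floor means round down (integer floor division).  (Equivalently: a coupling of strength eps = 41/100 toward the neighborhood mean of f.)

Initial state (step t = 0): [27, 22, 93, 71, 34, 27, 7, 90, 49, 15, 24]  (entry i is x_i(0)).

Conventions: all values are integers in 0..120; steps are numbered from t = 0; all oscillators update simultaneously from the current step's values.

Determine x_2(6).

Answer: x_2(6) = 86

Derivation:
t=0: [27, 22, 93, 71, 34, 27, 7, 90, 49, 15, 24]
t=1: [68, 51, 51, 49, 75, 62, 44, 57, 65, 64, 67]
t=2: [48, 91, 77, 73, 32, 60, 90, 53, 62, 42, 48]
t=3: [80, 27, 31, 44, 96, 63, 35, 78, 54, 99, 78]
t=4: [23, 88, 72, 74, 41, 63, 94, 29, 68, 53, 22]
t=5: [57, 27, 32, 35, 103, 50, 37, 82, 47, 82, 58]
t=6: [75, 90, 86, 94, 43, 75, 102, 37, 82, 36, 72]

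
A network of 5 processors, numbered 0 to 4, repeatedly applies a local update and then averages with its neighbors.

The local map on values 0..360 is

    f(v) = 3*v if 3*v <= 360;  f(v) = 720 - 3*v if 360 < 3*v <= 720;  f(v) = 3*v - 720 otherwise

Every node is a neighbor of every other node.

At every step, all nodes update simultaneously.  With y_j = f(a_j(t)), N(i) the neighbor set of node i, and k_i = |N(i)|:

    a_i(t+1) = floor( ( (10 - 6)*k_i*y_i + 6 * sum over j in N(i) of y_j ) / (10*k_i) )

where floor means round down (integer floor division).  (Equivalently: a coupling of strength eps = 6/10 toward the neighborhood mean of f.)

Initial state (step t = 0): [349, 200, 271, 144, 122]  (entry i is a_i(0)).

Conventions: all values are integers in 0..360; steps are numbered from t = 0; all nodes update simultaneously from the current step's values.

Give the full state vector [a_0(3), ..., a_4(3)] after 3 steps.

Answer: [221, 229, 233, 216, 225]

Derivation:
t=0: [349, 200, 271, 144, 122]
t=1: [259, 207, 200, 249, 265]
t=2: [70, 81, 86, 63, 75]
t=3: [221, 229, 233, 216, 225]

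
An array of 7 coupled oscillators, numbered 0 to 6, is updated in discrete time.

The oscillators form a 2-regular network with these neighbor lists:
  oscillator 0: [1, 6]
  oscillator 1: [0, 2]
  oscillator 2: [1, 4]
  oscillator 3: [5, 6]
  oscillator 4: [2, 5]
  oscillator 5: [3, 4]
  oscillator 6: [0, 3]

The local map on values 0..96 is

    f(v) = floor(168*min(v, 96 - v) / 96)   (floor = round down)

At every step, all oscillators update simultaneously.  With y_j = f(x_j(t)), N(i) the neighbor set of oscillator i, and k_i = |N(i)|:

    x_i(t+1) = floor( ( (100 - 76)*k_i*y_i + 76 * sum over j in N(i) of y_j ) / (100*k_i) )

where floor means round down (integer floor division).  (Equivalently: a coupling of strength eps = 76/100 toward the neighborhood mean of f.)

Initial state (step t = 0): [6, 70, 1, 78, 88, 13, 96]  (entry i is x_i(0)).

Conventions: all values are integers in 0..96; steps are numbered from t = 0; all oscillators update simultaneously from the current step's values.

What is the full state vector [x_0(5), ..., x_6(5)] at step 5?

Answer: [26, 27, 31, 25, 28, 28, 24]

Derivation:
t=0: [6, 70, 1, 78, 88, 13, 96]
t=1: [19, 14, 22, 15, 12, 22, 15]
t=2: [26, 32, 26, 30, 33, 26, 28]
t=3: [50, 47, 53, 48, 47, 52, 48]
t=4: [82, 78, 80, 81, 77, 81, 82]
t=5: [26, 27, 31, 25, 28, 28, 24]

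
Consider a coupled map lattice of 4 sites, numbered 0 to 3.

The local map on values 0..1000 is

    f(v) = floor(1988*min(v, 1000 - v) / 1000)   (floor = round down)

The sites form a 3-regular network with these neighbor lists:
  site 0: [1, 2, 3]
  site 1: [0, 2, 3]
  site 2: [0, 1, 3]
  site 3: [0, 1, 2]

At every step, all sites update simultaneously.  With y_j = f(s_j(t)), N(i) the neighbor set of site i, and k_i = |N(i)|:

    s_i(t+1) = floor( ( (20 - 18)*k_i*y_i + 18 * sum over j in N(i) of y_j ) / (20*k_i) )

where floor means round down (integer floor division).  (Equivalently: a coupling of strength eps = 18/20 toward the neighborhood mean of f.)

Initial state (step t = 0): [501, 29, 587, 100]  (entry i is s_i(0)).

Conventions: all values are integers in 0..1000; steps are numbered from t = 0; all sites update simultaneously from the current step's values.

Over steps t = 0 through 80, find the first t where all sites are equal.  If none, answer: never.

Answer: 6
Key observation: Synchronization is absorbing here: once all sites are equal they stay equal, and step 6 is the first all-equal step.

Derivation:
t=0: [501, 29, 587, 100]  (not all equal)
t=1: [422, 609, 456, 580]  (not all equal)
t=2: [838, 851, 825, 839]  (not all equal)
t=3: [321, 326, 316, 321]  (not all equal)
t=4: [638, 636, 640, 638]  (not all equal)
t=5: [719, 718, 719, 719]  (not all equal)
t=6: [558, 558, 558, 558]  (all equal)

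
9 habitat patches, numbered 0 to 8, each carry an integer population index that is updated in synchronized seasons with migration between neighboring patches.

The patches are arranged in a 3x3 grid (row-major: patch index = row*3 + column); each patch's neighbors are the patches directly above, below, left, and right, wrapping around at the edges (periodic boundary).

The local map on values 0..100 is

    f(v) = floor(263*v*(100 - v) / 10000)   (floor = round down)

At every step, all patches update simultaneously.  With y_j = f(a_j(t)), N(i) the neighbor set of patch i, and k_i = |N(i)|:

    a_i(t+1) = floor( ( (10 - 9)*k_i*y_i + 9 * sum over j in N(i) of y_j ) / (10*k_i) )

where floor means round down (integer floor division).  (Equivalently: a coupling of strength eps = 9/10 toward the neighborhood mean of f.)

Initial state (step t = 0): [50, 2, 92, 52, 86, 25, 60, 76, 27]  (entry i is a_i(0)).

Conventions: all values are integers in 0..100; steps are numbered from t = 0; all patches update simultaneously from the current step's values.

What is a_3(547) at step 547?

Simulating step by step:
t=0: [50, 2, 92, 52, 86, 25, 60, 76, 27]
t=1: [40, 36, 40, 53, 40, 42, 57, 38, 45]
t=2: [63, 62, 63, 63, 62, 64, 63, 62, 63]
t=3: [61, 61, 60, 60, 60, 60, 61, 61, 60]
t=4: [62, 62, 62, 62, 62, 63, 62, 62, 62]
t=5: [61, 61, 61, 61, 61, 61, 61, 61, 61]
t=6: [62, 62, 62, 62, 62, 62, 62, 62, 62]
t=7: [61, 61, 61, 61, 61, 61, 61, 61, 61]

Answer: a_3(547) = 61
Key observation: The state at step 5, [61, 61, 61, 61, 61, 61, 61, 61, 61], reappears at step 7: the system is in a cycle of period 2 from step 5 on.  Therefore the state at step 547 equals the state at step 5 + ((547 - 5) mod 2) = 5, which is [61, 61, 61, 61, 61, 61, 61, 61, 61].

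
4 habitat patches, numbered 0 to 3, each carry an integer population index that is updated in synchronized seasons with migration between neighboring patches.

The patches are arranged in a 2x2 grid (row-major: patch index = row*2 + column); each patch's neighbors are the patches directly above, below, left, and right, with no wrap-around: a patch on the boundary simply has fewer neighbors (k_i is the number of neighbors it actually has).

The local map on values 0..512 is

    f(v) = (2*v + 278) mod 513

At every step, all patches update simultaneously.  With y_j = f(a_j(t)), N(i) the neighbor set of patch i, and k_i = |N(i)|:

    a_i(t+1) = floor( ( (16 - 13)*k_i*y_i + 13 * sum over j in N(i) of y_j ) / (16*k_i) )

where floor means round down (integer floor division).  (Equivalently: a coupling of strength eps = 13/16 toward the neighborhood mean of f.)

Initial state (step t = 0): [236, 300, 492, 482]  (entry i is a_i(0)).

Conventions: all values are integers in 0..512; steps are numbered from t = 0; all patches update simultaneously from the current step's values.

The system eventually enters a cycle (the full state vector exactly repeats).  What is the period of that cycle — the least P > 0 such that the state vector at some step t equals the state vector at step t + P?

Answer: 18
Key observation: The state at step 17, [38, 38, 38, 38], reappears at step 35 — and no state repeats earlier — so the cycle the system enters has period 18.

Derivation:
t=0: [236, 300, 492, 482]
t=1: [288, 252, 228, 284]
t=2: [263, 324, 315, 261]
t=3: [382, 312, 308, 382]
t=4: [315, 85, 84, 315]
t=5: [437, 404, 404, 437]
t=6: [72, 113, 113, 72]
t=7: [488, 437, 437, 488]
t=8: [145, 208, 208, 145]
t=9: [157, 78, 78, 157]
t=10: [367, 145, 145, 367]
t=11: [138, 415, 415, 138]
t=12: [74, 48, 48, 74]
t=13: [383, 416, 416, 383]
t=14: [71, 30, 30, 71]
t=15: [353, 404, 404, 353]
t=16: [137, 393, 393, 137]
t=17: [38, 38, 38, 38]
t=18: [354, 354, 354, 354]
t=19: [473, 473, 473, 473]
t=20: [198, 198, 198, 198]
t=21: [161, 161, 161, 161]
t=22: [87, 87, 87, 87]
t=23: [452, 452, 452, 452]
t=24: [156, 156, 156, 156]
t=25: [77, 77, 77, 77]
t=26: [432, 432, 432, 432]
t=27: [116, 116, 116, 116]
t=28: [510, 510, 510, 510]
t=29: [272, 272, 272, 272]
t=30: [309, 309, 309, 309]
t=31: [383, 383, 383, 383]
t=32: [18, 18, 18, 18]
t=33: [314, 314, 314, 314]
t=34: [393, 393, 393, 393]
t=35: [38, 38, 38, 38]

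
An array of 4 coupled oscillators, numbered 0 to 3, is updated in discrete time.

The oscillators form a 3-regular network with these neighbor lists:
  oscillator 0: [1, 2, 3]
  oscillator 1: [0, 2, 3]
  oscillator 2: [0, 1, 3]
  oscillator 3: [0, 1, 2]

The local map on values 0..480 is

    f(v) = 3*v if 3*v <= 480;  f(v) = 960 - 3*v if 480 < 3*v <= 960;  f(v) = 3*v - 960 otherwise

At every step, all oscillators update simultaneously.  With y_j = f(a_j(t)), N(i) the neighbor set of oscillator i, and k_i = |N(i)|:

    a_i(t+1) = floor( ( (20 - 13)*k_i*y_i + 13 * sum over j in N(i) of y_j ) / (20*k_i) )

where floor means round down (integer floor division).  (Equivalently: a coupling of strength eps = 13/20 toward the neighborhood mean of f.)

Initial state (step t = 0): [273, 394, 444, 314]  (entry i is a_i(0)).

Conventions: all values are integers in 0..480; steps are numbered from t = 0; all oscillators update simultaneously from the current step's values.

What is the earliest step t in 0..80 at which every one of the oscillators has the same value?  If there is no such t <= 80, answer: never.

Answer: never
Key observation: The state at step 13 reappears at step 17 — the system is in a cycle of period 4 from step 13 on.  No step 0..17 is synchronized, and the cycle repeats forever, so no step up to 80 (or ever) has all oscillators equal.

Derivation:
t=0: [273, 394, 444, 314]  (not all equal)
t=1: [181, 192, 212, 165]  (not all equal)
t=2: [400, 395, 387, 406]  (not all equal)
t=3: [232, 230, 227, 234]  (not all equal)
t=4: [267, 268, 269, 266]  (not all equal)
t=5: [157, 157, 156, 158]  (not all equal)
t=6: [471, 471, 470, 471]  (not all equal)
t=7: [452, 452, 451, 452]  (not all equal)
t=8: [395, 395, 394, 395]  (not all equal)
t=9: [224, 224, 223, 224]  (not all equal)
t=10: [288, 288, 289, 288]  (not all equal)
t=11: [95, 95, 94, 95]  (not all equal)
t=12: [284, 284, 283, 284]  (not all equal)
t=13: [108, 108, 109, 108]  (not all equal)
t=14: [324, 324, 325, 324]  (not all equal)
t=15: [12, 12, 13, 12]  (not all equal)
t=16: [36, 36, 37, 36]  (not all equal)
t=17: [108, 108, 109, 108]  (not all equal)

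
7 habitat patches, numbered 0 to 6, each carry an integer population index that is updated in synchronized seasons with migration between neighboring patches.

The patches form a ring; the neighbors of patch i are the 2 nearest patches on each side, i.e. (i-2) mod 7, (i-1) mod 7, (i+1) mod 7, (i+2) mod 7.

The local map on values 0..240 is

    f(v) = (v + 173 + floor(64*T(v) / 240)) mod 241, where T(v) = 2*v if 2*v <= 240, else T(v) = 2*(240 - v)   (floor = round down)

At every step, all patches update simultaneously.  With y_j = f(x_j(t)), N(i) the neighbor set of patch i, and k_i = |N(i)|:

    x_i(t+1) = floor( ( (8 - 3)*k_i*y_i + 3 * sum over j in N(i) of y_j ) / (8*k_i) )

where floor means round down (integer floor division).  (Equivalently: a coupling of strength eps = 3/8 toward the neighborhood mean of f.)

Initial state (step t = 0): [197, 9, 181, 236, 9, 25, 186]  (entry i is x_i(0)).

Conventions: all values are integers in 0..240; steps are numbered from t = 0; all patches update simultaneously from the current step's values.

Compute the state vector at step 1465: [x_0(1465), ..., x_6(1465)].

Simulating step by step:
t=0: [197, 9, 181, 236, 9, 25, 186]
t=1: [158, 173, 154, 174, 179, 193, 160]
t=2: [135, 138, 134, 141, 141, 145, 136]
t=3: [123, 123, 122, 124, 124, 125, 123]
t=4: [117, 116, 116, 117, 117, 117, 117]
t=5: [110, 109, 109, 110, 110, 111, 110]
t=6: [100, 99, 99, 100, 100, 101, 100]
t=7: [84, 83, 83, 84, 84, 85, 84]
t=8: [60, 59, 59, 60, 60, 61, 60]
t=9: [23, 22, 22, 23, 23, 24, 23]
t=10: [207, 206, 206, 207, 207, 208, 207]
t=11: [156, 156, 156, 156, 156, 156, 156]
t=12: [132, 132, 132, 132, 132, 132, 132]
t=13: [121, 121, 121, 121, 121, 121, 121]
t=14: [116, 116, 116, 116, 116, 116, 116]
t=15: [109, 109, 109, 109, 109, 109, 109]
t=16: [99, 99, 99, 99, 99, 99, 99]
t=17: [83, 83, 83, 83, 83, 83, 83]
t=18: [59, 59, 59, 59, 59, 59, 59]
t=19: [22, 22, 22, 22, 22, 22, 22]
t=20: [206, 206, 206, 206, 206, 206, 206]
t=21: [156, 156, 156, 156, 156, 156, 156]

Answer: [109, 109, 109, 109, 109, 109, 109]
Key observation: The state at step 11, [156, 156, 156, 156, 156, 156, 156], reappears at step 21: the system is in a cycle of period 10 from step 11 on.  Therefore the state at step 1465 equals the state at step 11 + ((1465 - 11) mod 10) = 15, which is [109, 109, 109, 109, 109, 109, 109].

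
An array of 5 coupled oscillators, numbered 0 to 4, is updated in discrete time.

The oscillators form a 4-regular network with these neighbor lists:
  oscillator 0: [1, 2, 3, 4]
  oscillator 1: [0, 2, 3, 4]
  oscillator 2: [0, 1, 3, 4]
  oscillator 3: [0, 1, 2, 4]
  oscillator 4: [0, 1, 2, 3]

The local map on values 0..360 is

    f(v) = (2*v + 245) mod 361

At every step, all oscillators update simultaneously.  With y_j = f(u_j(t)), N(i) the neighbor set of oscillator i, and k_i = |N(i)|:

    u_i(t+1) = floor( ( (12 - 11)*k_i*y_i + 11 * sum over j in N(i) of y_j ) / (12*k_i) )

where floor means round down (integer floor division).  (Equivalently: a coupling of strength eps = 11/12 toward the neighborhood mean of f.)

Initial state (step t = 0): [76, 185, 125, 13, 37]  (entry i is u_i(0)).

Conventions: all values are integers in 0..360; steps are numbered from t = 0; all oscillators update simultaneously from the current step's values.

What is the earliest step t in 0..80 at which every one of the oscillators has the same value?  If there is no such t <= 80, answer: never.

Simulating step by step:
t=0: [76, 185, 125, 13, 37]  (not all equal)
t=1: [227, 195, 212, 192, 185]  (not all equal)
t=2: [281, 290, 285, 291, 293]  (not all equal)
t=3: [101, 98, 99, 98, 97]  (not all equal)
t=4: [80, 81, 81, 81, 81]  (not all equal)
t=5: [45, 45, 45, 45, 45]  (all equal)

Answer: 5
Key observation: Synchronization is absorbing here: once all oscillators are equal they stay equal, and step 5 is the first all-equal step.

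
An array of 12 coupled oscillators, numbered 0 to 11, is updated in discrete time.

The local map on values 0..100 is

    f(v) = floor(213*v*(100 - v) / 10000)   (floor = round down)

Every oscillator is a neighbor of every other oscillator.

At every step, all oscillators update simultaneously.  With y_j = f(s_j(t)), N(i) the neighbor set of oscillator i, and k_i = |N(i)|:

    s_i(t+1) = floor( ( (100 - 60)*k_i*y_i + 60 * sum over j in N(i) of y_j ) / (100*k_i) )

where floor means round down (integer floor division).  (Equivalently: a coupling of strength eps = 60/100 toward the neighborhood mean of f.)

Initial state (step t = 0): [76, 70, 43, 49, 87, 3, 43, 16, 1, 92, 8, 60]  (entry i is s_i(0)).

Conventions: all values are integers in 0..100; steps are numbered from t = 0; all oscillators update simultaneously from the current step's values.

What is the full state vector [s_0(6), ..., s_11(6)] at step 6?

Answer: [53, 53, 53, 53, 53, 53, 53, 53, 53, 53, 53, 53]

Derivation:
t=0: [76, 70, 43, 49, 87, 3, 43, 16, 1, 92, 8, 60]
t=1: [33, 35, 38, 39, 29, 22, 38, 30, 21, 25, 25, 38]
t=2: [45, 45, 46, 46, 43, 41, 46, 44, 41, 42, 42, 46]
t=3: [51, 51, 51, 51, 51, 51, 51, 51, 51, 51, 51, 51]
t=4: [53, 53, 53, 53, 53, 53, 53, 53, 53, 53, 53, 53]
t=5: [53, 53, 53, 53, 53, 53, 53, 53, 53, 53, 53, 53]
t=6: [53, 53, 53, 53, 53, 53, 53, 53, 53, 53, 53, 53]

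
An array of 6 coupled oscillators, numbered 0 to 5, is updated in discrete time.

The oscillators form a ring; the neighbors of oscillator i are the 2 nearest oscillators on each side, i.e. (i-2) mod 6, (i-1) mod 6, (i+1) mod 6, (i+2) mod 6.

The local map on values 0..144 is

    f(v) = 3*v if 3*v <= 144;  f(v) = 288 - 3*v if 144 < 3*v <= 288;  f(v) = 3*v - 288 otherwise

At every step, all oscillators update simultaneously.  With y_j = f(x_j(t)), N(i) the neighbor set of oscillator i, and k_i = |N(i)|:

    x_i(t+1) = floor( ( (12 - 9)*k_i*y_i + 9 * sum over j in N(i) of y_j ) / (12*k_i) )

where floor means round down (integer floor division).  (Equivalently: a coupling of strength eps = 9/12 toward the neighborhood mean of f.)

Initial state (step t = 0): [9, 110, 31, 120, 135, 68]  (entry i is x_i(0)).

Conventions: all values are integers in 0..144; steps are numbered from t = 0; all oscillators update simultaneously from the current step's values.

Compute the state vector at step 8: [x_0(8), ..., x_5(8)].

Answer: [131, 131, 130, 128, 128, 130]

Derivation:
t=0: [9, 110, 31, 120, 135, 68]
t=1: [69, 62, 71, 81, 81, 69]
t=2: [77, 78, 69, 68, 64, 71]
t=3: [71, 69, 74, 78, 79, 73]
t=4: [68, 69, 65, 63, 62, 66]
t=5: [89, 88, 91, 93, 94, 91]
t=6: [16, 17, 15, 13, 12, 15]
t=7: [45, 45, 43, 42, 42, 43]
t=8: [131, 131, 130, 128, 128, 130]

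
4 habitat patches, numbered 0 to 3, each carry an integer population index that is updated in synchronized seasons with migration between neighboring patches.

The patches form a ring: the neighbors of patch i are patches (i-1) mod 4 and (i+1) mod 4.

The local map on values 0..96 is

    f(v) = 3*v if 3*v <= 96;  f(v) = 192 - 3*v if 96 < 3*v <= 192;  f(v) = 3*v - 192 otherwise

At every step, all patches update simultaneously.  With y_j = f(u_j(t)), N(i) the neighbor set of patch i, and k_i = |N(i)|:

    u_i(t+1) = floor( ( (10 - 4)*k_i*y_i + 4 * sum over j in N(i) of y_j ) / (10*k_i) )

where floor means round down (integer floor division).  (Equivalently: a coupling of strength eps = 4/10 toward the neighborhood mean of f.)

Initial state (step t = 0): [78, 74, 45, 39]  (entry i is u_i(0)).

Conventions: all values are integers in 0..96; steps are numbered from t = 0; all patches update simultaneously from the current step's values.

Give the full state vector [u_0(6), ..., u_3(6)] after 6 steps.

Answer: [62, 55, 21, 28]

Derivation:
t=0: [78, 74, 45, 39]
t=1: [46, 37, 55, 64]
t=2: [48, 64, 32, 16]
t=3: [38, 28, 67, 57]
t=4: [67, 67, 26, 30]
t=5: [25, 22, 66, 71]
t=6: [62, 55, 21, 28]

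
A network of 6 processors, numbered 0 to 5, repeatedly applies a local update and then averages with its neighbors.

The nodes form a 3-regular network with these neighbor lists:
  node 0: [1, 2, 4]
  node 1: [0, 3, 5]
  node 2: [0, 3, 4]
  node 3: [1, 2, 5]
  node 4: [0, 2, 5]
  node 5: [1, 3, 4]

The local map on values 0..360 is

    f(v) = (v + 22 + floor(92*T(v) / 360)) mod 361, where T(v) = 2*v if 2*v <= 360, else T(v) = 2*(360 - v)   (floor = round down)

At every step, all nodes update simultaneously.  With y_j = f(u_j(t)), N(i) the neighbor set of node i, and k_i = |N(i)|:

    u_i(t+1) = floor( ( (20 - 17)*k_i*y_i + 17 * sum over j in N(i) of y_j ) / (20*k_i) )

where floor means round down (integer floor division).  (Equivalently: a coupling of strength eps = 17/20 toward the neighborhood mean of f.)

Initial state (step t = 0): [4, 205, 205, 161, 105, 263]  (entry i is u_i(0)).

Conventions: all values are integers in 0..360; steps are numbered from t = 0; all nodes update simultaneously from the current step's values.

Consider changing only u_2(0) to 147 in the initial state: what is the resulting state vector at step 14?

Simulating step by step:
t=0: [4, 205, 147, 161, 105, 263]
t=1: [211, 223, 170, 290, 198, 262]
t=2: [299, 327, 313, 314, 306, 323]
t=3: [256, 202, 355, 157, 255, 203]
t=4: [234, 299, 263, 216, 234, 298]
t=5: [333, 331, 319, 340, 332, 331]
t=6: [4, 7, 7, 5, 4, 7]
t=7: [30, 30, 28, 31, 30, 30]
t=8: [66, 67, 66, 66, 66, 67]
t=9: [121, 121, 121, 122, 121, 121]
t=10: [204, 204, 204, 204, 204, 204]
t=11: [305, 305, 305, 305, 305, 305]
t=12: [355, 355, 355, 355, 355, 355]
t=13: [18, 18, 18, 18, 18, 18]
t=14: [49, 49, 49, 49, 49, 49]

Answer: [49, 49, 49, 49, 49, 49]
Key observation: This trace re-runs the system from the modified initial state.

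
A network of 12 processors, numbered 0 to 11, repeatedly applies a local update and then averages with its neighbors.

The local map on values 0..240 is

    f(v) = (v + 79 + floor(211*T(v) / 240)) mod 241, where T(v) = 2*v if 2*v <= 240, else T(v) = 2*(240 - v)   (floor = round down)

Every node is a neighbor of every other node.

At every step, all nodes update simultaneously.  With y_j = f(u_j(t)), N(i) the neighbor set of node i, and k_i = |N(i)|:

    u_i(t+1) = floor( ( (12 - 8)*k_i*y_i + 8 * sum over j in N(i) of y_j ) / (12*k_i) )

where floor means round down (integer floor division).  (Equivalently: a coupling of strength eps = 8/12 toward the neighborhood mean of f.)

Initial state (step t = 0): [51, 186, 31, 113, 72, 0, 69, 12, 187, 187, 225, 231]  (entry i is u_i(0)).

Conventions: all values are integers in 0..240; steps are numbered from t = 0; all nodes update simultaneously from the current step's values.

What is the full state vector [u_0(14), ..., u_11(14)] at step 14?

Answer: [147, 147, 147, 147, 147, 147, 147, 147, 147, 147, 147, 147]

Derivation:
t=0: [51, 186, 31, 113, 72, 0, 69, 12, 187, 187, 225, 231]
t=1: [139, 111, 124, 120, 89, 101, 87, 110, 111, 111, 103, 102]
t=2: [137, 134, 140, 141, 118, 127, 116, 134, 134, 134, 128, 128]
t=3: [157, 158, 156, 156, 159, 159, 158, 158, 158, 158, 159, 159]
t=4: [139, 139, 140, 140, 139, 139, 139, 139, 139, 139, 139, 139]
t=5: [153, 153, 153, 153, 153, 153, 153, 153, 153, 153, 153, 153]
t=6: [143, 143, 143, 143, 143, 143, 143, 143, 143, 143, 143, 143]
t=7: [151, 151, 151, 151, 151, 151, 151, 151, 151, 151, 151, 151]
t=8: [145, 145, 145, 145, 145, 145, 145, 145, 145, 145, 145, 145]
t=9: [150, 150, 150, 150, 150, 150, 150, 150, 150, 150, 150, 150]
t=10: [146, 146, 146, 146, 146, 146, 146, 146, 146, 146, 146, 146]
t=11: [149, 149, 149, 149, 149, 149, 149, 149, 149, 149, 149, 149]
t=12: [147, 147, 147, 147, 147, 147, 147, 147, 147, 147, 147, 147]
t=13: [148, 148, 148, 148, 148, 148, 148, 148, 148, 148, 148, 148]
t=14: [147, 147, 147, 147, 147, 147, 147, 147, 147, 147, 147, 147]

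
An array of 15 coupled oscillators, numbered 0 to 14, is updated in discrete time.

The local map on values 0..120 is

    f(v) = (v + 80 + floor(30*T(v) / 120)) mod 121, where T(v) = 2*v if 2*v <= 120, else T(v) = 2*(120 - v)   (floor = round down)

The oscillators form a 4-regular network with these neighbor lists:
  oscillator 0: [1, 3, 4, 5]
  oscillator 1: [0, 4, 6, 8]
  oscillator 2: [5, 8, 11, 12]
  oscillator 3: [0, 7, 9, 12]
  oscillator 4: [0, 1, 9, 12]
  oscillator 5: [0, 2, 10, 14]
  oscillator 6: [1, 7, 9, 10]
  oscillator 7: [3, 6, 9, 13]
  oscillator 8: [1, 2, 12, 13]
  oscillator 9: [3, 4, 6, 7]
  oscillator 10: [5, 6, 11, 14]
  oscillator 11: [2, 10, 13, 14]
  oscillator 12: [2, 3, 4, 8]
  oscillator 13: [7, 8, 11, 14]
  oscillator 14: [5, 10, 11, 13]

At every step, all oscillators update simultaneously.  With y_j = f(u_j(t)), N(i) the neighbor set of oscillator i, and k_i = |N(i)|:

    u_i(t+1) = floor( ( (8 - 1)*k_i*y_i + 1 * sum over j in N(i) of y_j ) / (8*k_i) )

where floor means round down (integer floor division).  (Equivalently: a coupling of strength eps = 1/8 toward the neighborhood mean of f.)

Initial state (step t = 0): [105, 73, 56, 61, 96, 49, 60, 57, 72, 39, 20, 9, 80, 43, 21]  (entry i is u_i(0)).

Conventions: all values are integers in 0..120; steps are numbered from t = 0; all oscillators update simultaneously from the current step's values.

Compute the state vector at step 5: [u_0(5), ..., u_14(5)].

Answer: [103, 72, 55, 68, 106, 51, 66, 55, 69, 42, 21, 19, 76, 47, 21]

Derivation:
t=0: [105, 73, 56, 61, 96, 49, 60, 57, 72, 39, 20, 9, 80, 43, 21]
t=1: [68, 55, 45, 48, 64, 38, 49, 42, 53, 21, 105, 90, 58, 29, 105]
t=2: [50, 41, 27, 34, 52, 20, 35, 24, 36, 101, 67, 61, 44, 7, 66]
t=3: [35, 20, 111, 16, 37, 104, 17, 107, 19, 65, 52, 52, 27, 85, 54]
t=4: [18, 103, 75, 98, 21, 67, 100, 73, 105, 53, 40, 39, 114, 61, 41]
t=5: [103, 72, 55, 68, 106, 51, 66, 55, 69, 42, 21, 19, 76, 47, 21]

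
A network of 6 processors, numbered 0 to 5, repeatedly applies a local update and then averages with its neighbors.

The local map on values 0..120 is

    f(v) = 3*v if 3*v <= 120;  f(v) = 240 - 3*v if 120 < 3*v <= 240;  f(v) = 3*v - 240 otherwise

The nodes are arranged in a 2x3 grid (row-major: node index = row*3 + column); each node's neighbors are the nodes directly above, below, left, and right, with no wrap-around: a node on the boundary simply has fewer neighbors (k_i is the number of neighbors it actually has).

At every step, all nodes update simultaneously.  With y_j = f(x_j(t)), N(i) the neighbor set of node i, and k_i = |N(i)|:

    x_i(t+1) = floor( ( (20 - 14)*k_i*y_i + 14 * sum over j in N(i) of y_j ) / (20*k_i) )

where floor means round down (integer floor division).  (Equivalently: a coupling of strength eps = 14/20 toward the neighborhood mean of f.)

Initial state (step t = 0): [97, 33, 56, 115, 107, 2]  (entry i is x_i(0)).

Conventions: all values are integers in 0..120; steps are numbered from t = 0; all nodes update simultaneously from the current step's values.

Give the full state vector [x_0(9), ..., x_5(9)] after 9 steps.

Answer: [51, 26, 10, 51, 25, 10]

Derivation:
t=0: [97, 33, 56, 115, 107, 2]
t=1: [86, 77, 58, 77, 73, 55]
t=2: [11, 27, 49, 16, 28, 52]
t=3: [55, 73, 85, 55, 74, 87]
t=4: [56, 31, 19, 55, 32, 17]
t=5: [80, 80, 67, 81, 79, 68]
t=6: [1, 9, 24, 1, 10, 25]
t=7: [11, 32, 57, 12, 33, 58]
t=8: [56, 75, 77, 57, 75, 78]
t=9: [51, 26, 10, 51, 25, 10]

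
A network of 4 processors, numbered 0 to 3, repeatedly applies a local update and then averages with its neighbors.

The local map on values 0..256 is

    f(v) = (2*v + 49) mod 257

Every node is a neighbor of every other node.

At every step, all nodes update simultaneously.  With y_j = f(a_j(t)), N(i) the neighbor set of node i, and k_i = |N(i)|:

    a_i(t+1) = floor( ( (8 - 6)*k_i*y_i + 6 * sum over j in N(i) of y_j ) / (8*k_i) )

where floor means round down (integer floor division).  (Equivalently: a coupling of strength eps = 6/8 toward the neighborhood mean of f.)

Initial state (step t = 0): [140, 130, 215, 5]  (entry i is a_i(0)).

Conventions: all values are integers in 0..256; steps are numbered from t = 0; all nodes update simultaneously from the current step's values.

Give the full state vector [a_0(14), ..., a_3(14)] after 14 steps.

Simulating step by step:
t=0: [140, 130, 215, 5]
t=1: [101, 101, 101, 101]
t=2: [251, 251, 251, 251]
t=3: [37, 37, 37, 37]
t=4: [123, 123, 123, 123]
t=5: [38, 38, 38, 38]
t=6: [125, 125, 125, 125]
t=7: [42, 42, 42, 42]
t=8: [133, 133, 133, 133]
t=9: [58, 58, 58, 58]
t=10: [165, 165, 165, 165]
t=11: [122, 122, 122, 122]
t=12: [36, 36, 36, 36]
t=13: [121, 121, 121, 121]
t=14: [34, 34, 34, 34]

Answer: [34, 34, 34, 34]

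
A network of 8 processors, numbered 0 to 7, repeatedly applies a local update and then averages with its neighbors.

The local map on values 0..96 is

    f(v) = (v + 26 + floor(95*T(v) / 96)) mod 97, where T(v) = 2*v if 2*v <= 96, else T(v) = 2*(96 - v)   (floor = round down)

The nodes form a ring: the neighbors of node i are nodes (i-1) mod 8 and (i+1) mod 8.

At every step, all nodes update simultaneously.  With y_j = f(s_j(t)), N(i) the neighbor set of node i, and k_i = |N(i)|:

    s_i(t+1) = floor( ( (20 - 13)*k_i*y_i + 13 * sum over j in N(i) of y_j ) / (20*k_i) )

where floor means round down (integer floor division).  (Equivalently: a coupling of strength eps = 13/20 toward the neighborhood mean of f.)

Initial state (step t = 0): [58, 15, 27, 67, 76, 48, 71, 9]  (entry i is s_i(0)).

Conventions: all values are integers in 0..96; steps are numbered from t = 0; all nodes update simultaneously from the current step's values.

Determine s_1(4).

Answer: s_1(4) = 59

Derivation:
t=0: [58, 15, 27, 67, 76, 48, 71, 9]
t=1: [61, 47, 43, 35, 56, 55, 57, 54]
t=2: [64, 61, 53, 50, 54, 64, 64, 62]
t=3: [57, 60, 65, 67, 64, 59, 56, 56]
t=4: [62, 59, 55, 54, 56, 60, 63, 63]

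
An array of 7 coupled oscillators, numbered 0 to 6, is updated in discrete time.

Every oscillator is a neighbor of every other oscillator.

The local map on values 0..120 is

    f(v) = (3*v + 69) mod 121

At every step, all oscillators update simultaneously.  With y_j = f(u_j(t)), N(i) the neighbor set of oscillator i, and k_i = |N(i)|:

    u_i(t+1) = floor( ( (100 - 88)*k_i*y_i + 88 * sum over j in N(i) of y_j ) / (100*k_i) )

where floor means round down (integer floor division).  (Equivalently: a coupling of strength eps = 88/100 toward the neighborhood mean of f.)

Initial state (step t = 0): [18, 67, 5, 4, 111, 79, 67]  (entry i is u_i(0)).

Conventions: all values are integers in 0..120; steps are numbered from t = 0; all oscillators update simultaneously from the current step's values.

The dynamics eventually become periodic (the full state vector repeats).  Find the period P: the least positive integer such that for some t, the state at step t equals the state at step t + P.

Simulating step by step:
t=0: [18, 67, 5, 4, 111, 79, 67]
t=1: [47, 47, 45, 45, 46, 46, 47]
t=2: [86, 86, 86, 86, 86, 86, 86]
t=3: [85, 85, 85, 85, 85, 85, 85]
t=4: [82, 82, 82, 82, 82, 82, 82]
t=5: [73, 73, 73, 73, 73, 73, 73]
t=6: [46, 46, 46, 46, 46, 46, 46]
t=7: [86, 86, 86, 86, 86, 86, 86]

Answer: 5
Key observation: The state at step 2, [86, 86, 86, 86, 86, 86, 86], reappears at step 7 — and no state repeats earlier — so the cycle the system enters has period 5.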